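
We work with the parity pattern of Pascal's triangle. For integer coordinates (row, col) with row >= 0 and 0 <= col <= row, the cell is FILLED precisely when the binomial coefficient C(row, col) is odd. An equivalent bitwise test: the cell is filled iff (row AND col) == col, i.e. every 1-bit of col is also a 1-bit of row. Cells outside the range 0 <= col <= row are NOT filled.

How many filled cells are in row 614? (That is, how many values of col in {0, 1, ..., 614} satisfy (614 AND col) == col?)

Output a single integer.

614 in binary = 1001100110
popcount(614) = number of 1-bits in 1001100110 = 5
A col c satisfies (614 AND c) == c iff every set bit of c is also set in 614; each of the 5 set bits of 614 can independently be on or off in c.
count = 2^5 = 32

Answer: 32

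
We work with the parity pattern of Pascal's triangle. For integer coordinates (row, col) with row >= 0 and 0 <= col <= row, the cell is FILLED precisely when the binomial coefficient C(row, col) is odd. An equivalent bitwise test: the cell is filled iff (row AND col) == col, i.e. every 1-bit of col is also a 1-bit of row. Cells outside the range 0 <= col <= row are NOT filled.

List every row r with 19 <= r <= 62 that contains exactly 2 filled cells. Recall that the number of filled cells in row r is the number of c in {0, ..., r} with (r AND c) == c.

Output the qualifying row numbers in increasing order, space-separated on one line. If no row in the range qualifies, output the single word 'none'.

Row r has 2^popcount(r) filled cells, so we need popcount(r) = log2(2) = 1.
Scan r = 19..62 and keep those with exactly 1 one-bits:
r=19=10011 popcount=3 -> skip
r=20=10100 popcount=2 -> skip
r=21=10101 popcount=3 -> skip
r=22=10110 popcount=3 -> skip
r=23=10111 popcount=4 -> skip
r=24=11000 popcount=2 -> skip
r=25=11001 popcount=3 -> skip
r=26=11010 popcount=3 -> skip
r=27=11011 popcount=4 -> skip
r=28=11100 popcount=3 -> skip
r=29=11101 popcount=4 -> skip
r=30=11110 popcount=4 -> skip
r=31=11111 popcount=5 -> skip
r=32=100000 popcount=1 -> KEEP
r=33=100001 popcount=2 -> skip
r=34=100010 popcount=2 -> skip
r=35=100011 popcount=3 -> skip
r=36=100100 popcount=2 -> skip
r=37=100101 popcount=3 -> skip
r=38=100110 popcount=3 -> skip
r=39=100111 popcount=4 -> skip
r=40=101000 popcount=2 -> skip
r=41=101001 popcount=3 -> skip
r=42=101010 popcount=3 -> skip
r=43=101011 popcount=4 -> skip
r=44=101100 popcount=3 -> skip
r=45=101101 popcount=4 -> skip
r=46=101110 popcount=4 -> skip
r=47=101111 popcount=5 -> skip
r=48=110000 popcount=2 -> skip
r=49=110001 popcount=3 -> skip
r=50=110010 popcount=3 -> skip
r=51=110011 popcount=4 -> skip
r=52=110100 popcount=3 -> skip
r=53=110101 popcount=4 -> skip
r=54=110110 popcount=4 -> skip
r=55=110111 popcount=5 -> skip
r=56=111000 popcount=3 -> skip
r=57=111001 popcount=4 -> skip
r=58=111010 popcount=4 -> skip
r=59=111011 popcount=5 -> skip
r=60=111100 popcount=4 -> skip
r=61=111101 popcount=5 -> skip
r=62=111110 popcount=5 -> skip
Kept rows: 32

Answer: 32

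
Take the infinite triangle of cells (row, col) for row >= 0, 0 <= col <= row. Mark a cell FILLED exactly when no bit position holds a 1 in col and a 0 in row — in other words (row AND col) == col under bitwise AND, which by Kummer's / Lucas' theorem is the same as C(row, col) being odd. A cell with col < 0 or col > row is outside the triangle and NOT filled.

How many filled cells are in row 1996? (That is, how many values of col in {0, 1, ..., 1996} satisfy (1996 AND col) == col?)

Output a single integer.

Answer: 128

Derivation:
1996 in binary = 11111001100
popcount(1996) = number of 1-bits in 11111001100 = 7
A col c satisfies (1996 AND c) == c iff every set bit of c is also set in 1996; each of the 7 set bits of 1996 can independently be on or off in c.
count = 2^7 = 128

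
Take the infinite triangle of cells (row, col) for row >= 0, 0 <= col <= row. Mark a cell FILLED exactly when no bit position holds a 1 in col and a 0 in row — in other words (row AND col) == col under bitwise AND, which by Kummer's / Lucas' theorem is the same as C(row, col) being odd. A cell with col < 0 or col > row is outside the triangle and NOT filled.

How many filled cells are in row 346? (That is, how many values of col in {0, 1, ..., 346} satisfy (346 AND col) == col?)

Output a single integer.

Answer: 32

Derivation:
346 in binary = 101011010
popcount(346) = number of 1-bits in 101011010 = 5
A col c satisfies (346 AND c) == c iff every set bit of c is also set in 346; each of the 5 set bits of 346 can independently be on or off in c.
count = 2^5 = 32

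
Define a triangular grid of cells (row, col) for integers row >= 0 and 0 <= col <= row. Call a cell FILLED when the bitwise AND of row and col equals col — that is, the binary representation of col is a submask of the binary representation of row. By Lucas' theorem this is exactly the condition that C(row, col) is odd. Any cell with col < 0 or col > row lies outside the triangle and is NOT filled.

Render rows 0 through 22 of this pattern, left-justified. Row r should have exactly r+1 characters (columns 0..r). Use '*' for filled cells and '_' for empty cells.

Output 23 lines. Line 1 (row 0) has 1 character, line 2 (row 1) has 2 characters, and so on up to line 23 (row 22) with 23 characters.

Answer: *
**
*_*
****
*___*
**__**
*_*_*_*
********
*_______*
**______**
*_*_____*_*
****____****
*___*___*___*
**__**__**__**
*_*_*_*_*_*_*_*
****************
*_______________*
**______________**
*_*_____________*_*
****____________****
*___*___________*___*
**__**__________**__**
*_*_*_*_________*_*_*_*

Derivation:
r0=0: *
r1=1: **
r2=10: *_*
r3=11: ****
r4=100: *___*
r5=101: **__**
r6=110: *_*_*_*
r7=111: ********
r8=1000: *_______*
r9=1001: **______**
r10=1010: *_*_____*_*
r11=1011: ****____****
r12=1100: *___*___*___*
r13=1101: **__**__**__**
r14=1110: *_*_*_*_*_*_*_*
r15=1111: ****************
r16=10000: *_______________*
r17=10001: **______________**
r18=10010: *_*_____________*_*
r19=10011: ****____________****
r20=10100: *___*___________*___*
r21=10101: **__**__________**__**
r22=10110: *_*_*_*_________*_*_*_*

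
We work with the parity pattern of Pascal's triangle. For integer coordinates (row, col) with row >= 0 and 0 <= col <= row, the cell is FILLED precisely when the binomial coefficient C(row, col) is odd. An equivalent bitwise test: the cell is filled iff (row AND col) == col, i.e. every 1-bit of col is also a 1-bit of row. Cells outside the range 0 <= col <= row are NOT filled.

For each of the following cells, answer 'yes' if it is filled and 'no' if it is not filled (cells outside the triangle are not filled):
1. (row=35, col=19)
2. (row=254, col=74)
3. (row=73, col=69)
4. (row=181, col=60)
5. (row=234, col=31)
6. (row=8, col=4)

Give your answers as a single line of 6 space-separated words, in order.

Answer: no yes no no no no

Derivation:
(35,19): row=0b100011, col=0b10011, row AND col = 0b11 = 3; 3 != 19 -> empty
(254,74): row=0b11111110, col=0b1001010, row AND col = 0b1001010 = 74; 74 == 74 -> filled
(73,69): row=0b1001001, col=0b1000101, row AND col = 0b1000001 = 65; 65 != 69 -> empty
(181,60): row=0b10110101, col=0b111100, row AND col = 0b110100 = 52; 52 != 60 -> empty
(234,31): row=0b11101010, col=0b11111, row AND col = 0b1010 = 10; 10 != 31 -> empty
(8,4): row=0b1000, col=0b100, row AND col = 0b0 = 0; 0 != 4 -> empty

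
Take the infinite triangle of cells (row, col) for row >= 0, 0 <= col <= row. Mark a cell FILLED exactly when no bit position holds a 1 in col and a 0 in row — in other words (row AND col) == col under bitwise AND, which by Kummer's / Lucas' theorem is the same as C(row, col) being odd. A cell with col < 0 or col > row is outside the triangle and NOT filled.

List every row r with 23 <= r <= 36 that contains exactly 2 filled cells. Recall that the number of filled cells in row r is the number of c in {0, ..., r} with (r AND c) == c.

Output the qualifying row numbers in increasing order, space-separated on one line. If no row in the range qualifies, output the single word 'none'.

Row r has 2^popcount(r) filled cells, so we need popcount(r) = log2(2) = 1.
Scan r = 23..36 and keep those with exactly 1 one-bits:
r=23=10111 popcount=4 -> skip
r=24=11000 popcount=2 -> skip
r=25=11001 popcount=3 -> skip
r=26=11010 popcount=3 -> skip
r=27=11011 popcount=4 -> skip
r=28=11100 popcount=3 -> skip
r=29=11101 popcount=4 -> skip
r=30=11110 popcount=4 -> skip
r=31=11111 popcount=5 -> skip
r=32=100000 popcount=1 -> KEEP
r=33=100001 popcount=2 -> skip
r=34=100010 popcount=2 -> skip
r=35=100011 popcount=3 -> skip
r=36=100100 popcount=2 -> skip
Kept rows: 32

Answer: 32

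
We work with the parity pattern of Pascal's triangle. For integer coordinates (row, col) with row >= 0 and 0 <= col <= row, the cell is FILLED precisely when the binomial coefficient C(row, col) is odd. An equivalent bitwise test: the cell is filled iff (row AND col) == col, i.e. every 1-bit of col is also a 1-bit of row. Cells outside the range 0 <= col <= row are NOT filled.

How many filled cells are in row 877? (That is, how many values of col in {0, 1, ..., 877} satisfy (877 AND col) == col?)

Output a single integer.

877 in binary = 1101101101
popcount(877) = number of 1-bits in 1101101101 = 7
A col c satisfies (877 AND c) == c iff every set bit of c is also set in 877; each of the 7 set bits of 877 can independently be on or off in c.
count = 2^7 = 128

Answer: 128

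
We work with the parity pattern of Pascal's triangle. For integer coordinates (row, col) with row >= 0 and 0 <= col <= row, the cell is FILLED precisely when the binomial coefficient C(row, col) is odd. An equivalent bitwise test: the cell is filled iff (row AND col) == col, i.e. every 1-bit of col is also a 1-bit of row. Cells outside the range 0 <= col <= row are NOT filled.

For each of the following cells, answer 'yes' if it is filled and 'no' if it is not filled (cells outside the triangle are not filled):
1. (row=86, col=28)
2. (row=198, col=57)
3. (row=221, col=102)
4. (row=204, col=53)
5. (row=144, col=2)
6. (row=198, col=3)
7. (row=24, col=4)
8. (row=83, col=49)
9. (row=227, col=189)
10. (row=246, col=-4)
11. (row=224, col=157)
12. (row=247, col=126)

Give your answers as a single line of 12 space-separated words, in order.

Answer: no no no no no no no no no no no no

Derivation:
(86,28): row=0b1010110, col=0b11100, row AND col = 0b10100 = 20; 20 != 28 -> empty
(198,57): row=0b11000110, col=0b111001, row AND col = 0b0 = 0; 0 != 57 -> empty
(221,102): row=0b11011101, col=0b1100110, row AND col = 0b1000100 = 68; 68 != 102 -> empty
(204,53): row=0b11001100, col=0b110101, row AND col = 0b100 = 4; 4 != 53 -> empty
(144,2): row=0b10010000, col=0b10, row AND col = 0b0 = 0; 0 != 2 -> empty
(198,3): row=0b11000110, col=0b11, row AND col = 0b10 = 2; 2 != 3 -> empty
(24,4): row=0b11000, col=0b100, row AND col = 0b0 = 0; 0 != 4 -> empty
(83,49): row=0b1010011, col=0b110001, row AND col = 0b10001 = 17; 17 != 49 -> empty
(227,189): row=0b11100011, col=0b10111101, row AND col = 0b10100001 = 161; 161 != 189 -> empty
(246,-4): col outside [0, 246] -> not filled
(224,157): row=0b11100000, col=0b10011101, row AND col = 0b10000000 = 128; 128 != 157 -> empty
(247,126): row=0b11110111, col=0b1111110, row AND col = 0b1110110 = 118; 118 != 126 -> empty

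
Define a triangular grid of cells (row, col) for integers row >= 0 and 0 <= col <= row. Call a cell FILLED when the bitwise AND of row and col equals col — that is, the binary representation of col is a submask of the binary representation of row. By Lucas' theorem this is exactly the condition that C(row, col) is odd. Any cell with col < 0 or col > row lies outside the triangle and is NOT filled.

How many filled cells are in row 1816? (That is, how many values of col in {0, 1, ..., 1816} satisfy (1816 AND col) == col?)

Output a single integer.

1816 in binary = 11100011000
popcount(1816) = number of 1-bits in 11100011000 = 5
A col c satisfies (1816 AND c) == c iff every set bit of c is also set in 1816; each of the 5 set bits of 1816 can independently be on or off in c.
count = 2^5 = 32

Answer: 32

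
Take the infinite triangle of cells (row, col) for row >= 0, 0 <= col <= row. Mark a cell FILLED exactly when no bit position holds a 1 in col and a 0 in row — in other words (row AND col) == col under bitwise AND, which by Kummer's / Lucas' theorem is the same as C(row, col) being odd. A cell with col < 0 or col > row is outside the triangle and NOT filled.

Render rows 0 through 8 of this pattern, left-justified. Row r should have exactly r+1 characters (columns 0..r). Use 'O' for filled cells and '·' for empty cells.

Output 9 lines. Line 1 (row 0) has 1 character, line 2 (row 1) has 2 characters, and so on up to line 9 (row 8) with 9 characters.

Answer: O
OO
O·O
OOOO
O···O
OO··OO
O·O·O·O
OOOOOOOO
O·······O

Derivation:
r0=0: O
r1=1: OO
r2=10: O·O
r3=11: OOOO
r4=100: O···O
r5=101: OO··OO
r6=110: O·O·O·O
r7=111: OOOOOOOO
r8=1000: O·······O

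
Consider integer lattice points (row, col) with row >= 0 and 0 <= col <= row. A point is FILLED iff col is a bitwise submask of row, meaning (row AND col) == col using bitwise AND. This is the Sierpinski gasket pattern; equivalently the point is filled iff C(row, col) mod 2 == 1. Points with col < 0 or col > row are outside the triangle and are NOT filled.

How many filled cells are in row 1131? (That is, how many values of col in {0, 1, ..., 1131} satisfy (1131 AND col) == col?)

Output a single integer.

1131 in binary = 10001101011
popcount(1131) = number of 1-bits in 10001101011 = 6
A col c satisfies (1131 AND c) == c iff every set bit of c is also set in 1131; each of the 6 set bits of 1131 can independently be on or off in c.
count = 2^6 = 64

Answer: 64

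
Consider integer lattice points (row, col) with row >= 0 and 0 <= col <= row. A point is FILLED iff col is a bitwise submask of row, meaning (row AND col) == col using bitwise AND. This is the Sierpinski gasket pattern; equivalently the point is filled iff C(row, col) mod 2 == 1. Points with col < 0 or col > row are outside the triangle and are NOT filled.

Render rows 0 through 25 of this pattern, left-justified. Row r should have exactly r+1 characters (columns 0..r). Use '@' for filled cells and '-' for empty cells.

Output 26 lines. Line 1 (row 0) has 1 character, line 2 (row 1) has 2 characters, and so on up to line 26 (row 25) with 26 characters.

Answer: @
@@
@-@
@@@@
@---@
@@--@@
@-@-@-@
@@@@@@@@
@-------@
@@------@@
@-@-----@-@
@@@@----@@@@
@---@---@---@
@@--@@--@@--@@
@-@-@-@-@-@-@-@
@@@@@@@@@@@@@@@@
@---------------@
@@--------------@@
@-@-------------@-@
@@@@------------@@@@
@---@-----------@---@
@@--@@----------@@--@@
@-@-@-@---------@-@-@-@
@@@@@@@@--------@@@@@@@@
@-------@-------@-------@
@@------@@------@@------@@

Derivation:
r0=0: @
r1=1: @@
r2=10: @-@
r3=11: @@@@
r4=100: @---@
r5=101: @@--@@
r6=110: @-@-@-@
r7=111: @@@@@@@@
r8=1000: @-------@
r9=1001: @@------@@
r10=1010: @-@-----@-@
r11=1011: @@@@----@@@@
r12=1100: @---@---@---@
r13=1101: @@--@@--@@--@@
r14=1110: @-@-@-@-@-@-@-@
r15=1111: @@@@@@@@@@@@@@@@
r16=10000: @---------------@
r17=10001: @@--------------@@
r18=10010: @-@-------------@-@
r19=10011: @@@@------------@@@@
r20=10100: @---@-----------@---@
r21=10101: @@--@@----------@@--@@
r22=10110: @-@-@-@---------@-@-@-@
r23=10111: @@@@@@@@--------@@@@@@@@
r24=11000: @-------@-------@-------@
r25=11001: @@------@@------@@------@@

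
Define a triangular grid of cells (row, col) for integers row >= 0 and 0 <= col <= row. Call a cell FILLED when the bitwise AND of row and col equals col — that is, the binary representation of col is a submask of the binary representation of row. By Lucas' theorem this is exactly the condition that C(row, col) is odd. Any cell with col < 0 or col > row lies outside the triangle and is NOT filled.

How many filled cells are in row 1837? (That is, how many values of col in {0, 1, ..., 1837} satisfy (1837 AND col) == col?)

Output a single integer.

Answer: 128

Derivation:
1837 in binary = 11100101101
popcount(1837) = number of 1-bits in 11100101101 = 7
A col c satisfies (1837 AND c) == c iff every set bit of c is also set in 1837; each of the 7 set bits of 1837 can independently be on or off in c.
count = 2^7 = 128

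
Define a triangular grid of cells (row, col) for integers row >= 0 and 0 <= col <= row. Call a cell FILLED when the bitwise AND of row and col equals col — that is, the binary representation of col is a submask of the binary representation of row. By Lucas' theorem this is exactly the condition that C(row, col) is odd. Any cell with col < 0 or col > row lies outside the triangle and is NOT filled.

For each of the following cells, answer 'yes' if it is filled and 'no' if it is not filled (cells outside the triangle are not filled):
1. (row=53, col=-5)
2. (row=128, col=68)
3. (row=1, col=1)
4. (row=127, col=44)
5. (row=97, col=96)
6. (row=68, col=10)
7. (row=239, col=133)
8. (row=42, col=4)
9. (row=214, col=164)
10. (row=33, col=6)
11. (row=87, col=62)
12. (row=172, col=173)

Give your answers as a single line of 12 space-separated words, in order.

Answer: no no yes yes yes no yes no no no no no

Derivation:
(53,-5): col outside [0, 53] -> not filled
(128,68): row=0b10000000, col=0b1000100, row AND col = 0b0 = 0; 0 != 68 -> empty
(1,1): row=0b1, col=0b1, row AND col = 0b1 = 1; 1 == 1 -> filled
(127,44): row=0b1111111, col=0b101100, row AND col = 0b101100 = 44; 44 == 44 -> filled
(97,96): row=0b1100001, col=0b1100000, row AND col = 0b1100000 = 96; 96 == 96 -> filled
(68,10): row=0b1000100, col=0b1010, row AND col = 0b0 = 0; 0 != 10 -> empty
(239,133): row=0b11101111, col=0b10000101, row AND col = 0b10000101 = 133; 133 == 133 -> filled
(42,4): row=0b101010, col=0b100, row AND col = 0b0 = 0; 0 != 4 -> empty
(214,164): row=0b11010110, col=0b10100100, row AND col = 0b10000100 = 132; 132 != 164 -> empty
(33,6): row=0b100001, col=0b110, row AND col = 0b0 = 0; 0 != 6 -> empty
(87,62): row=0b1010111, col=0b111110, row AND col = 0b10110 = 22; 22 != 62 -> empty
(172,173): col outside [0, 172] -> not filled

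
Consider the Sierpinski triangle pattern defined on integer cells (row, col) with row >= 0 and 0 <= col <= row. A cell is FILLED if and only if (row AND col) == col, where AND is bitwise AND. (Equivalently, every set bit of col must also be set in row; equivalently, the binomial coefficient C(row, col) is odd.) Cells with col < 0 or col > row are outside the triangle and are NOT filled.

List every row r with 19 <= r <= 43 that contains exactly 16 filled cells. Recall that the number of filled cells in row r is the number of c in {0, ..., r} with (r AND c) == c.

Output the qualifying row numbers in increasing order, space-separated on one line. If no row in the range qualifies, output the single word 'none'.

Row r has 2^popcount(r) filled cells, so we need popcount(r) = log2(16) = 4.
Scan r = 19..43 and keep those with exactly 4 one-bits:
r=19=10011 popcount=3 -> skip
r=20=10100 popcount=2 -> skip
r=21=10101 popcount=3 -> skip
r=22=10110 popcount=3 -> skip
r=23=10111 popcount=4 -> KEEP
r=24=11000 popcount=2 -> skip
r=25=11001 popcount=3 -> skip
r=26=11010 popcount=3 -> skip
r=27=11011 popcount=4 -> KEEP
r=28=11100 popcount=3 -> skip
r=29=11101 popcount=4 -> KEEP
r=30=11110 popcount=4 -> KEEP
r=31=11111 popcount=5 -> skip
r=32=100000 popcount=1 -> skip
r=33=100001 popcount=2 -> skip
r=34=100010 popcount=2 -> skip
r=35=100011 popcount=3 -> skip
r=36=100100 popcount=2 -> skip
r=37=100101 popcount=3 -> skip
r=38=100110 popcount=3 -> skip
r=39=100111 popcount=4 -> KEEP
r=40=101000 popcount=2 -> skip
r=41=101001 popcount=3 -> skip
r=42=101010 popcount=3 -> skip
r=43=101011 popcount=4 -> KEEP
Kept rows: 23 27 29 30 39 43

Answer: 23 27 29 30 39 43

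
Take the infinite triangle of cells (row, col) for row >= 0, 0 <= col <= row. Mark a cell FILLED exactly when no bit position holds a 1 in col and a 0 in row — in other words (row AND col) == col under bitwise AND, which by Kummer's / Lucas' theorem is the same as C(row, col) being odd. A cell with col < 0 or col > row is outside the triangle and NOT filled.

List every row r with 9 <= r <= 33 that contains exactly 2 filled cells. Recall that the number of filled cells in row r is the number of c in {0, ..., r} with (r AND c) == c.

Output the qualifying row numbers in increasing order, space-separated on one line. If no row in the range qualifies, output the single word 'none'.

Answer: 16 32

Derivation:
Row r has 2^popcount(r) filled cells, so we need popcount(r) = log2(2) = 1.
Scan r = 9..33 and keep those with exactly 1 one-bits:
r=9=1001 popcount=2 -> skip
r=10=1010 popcount=2 -> skip
r=11=1011 popcount=3 -> skip
r=12=1100 popcount=2 -> skip
r=13=1101 popcount=3 -> skip
r=14=1110 popcount=3 -> skip
r=15=1111 popcount=4 -> skip
r=16=10000 popcount=1 -> KEEP
r=17=10001 popcount=2 -> skip
r=18=10010 popcount=2 -> skip
r=19=10011 popcount=3 -> skip
r=20=10100 popcount=2 -> skip
r=21=10101 popcount=3 -> skip
r=22=10110 popcount=3 -> skip
r=23=10111 popcount=4 -> skip
r=24=11000 popcount=2 -> skip
r=25=11001 popcount=3 -> skip
r=26=11010 popcount=3 -> skip
r=27=11011 popcount=4 -> skip
r=28=11100 popcount=3 -> skip
r=29=11101 popcount=4 -> skip
r=30=11110 popcount=4 -> skip
r=31=11111 popcount=5 -> skip
r=32=100000 popcount=1 -> KEEP
r=33=100001 popcount=2 -> skip
Kept rows: 16 32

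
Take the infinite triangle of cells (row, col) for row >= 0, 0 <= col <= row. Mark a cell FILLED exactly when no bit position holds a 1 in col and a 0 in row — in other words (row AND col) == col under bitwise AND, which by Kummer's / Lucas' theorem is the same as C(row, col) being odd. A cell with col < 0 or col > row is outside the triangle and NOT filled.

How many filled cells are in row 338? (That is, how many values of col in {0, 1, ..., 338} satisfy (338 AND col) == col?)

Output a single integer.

Answer: 16

Derivation:
338 in binary = 101010010
popcount(338) = number of 1-bits in 101010010 = 4
A col c satisfies (338 AND c) == c iff every set bit of c is also set in 338; each of the 4 set bits of 338 can independently be on or off in c.
count = 2^4 = 16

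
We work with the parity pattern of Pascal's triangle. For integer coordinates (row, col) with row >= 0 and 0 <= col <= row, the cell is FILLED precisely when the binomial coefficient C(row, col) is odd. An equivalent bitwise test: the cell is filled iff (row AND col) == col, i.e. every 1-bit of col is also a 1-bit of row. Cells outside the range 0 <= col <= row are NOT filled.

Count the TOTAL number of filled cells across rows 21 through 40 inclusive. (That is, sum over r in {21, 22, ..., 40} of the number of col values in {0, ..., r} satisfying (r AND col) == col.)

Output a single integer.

r21=10101 pc3: +8 =8
r22=10110 pc3: +8 =16
r23=10111 pc4: +16 =32
r24=11000 pc2: +4 =36
r25=11001 pc3: +8 =44
r26=11010 pc3: +8 =52
r27=11011 pc4: +16 =68
r28=11100 pc3: +8 =76
r29=11101 pc4: +16 =92
r30=11110 pc4: +16 =108
r31=11111 pc5: +32 =140
r32=100000 pc1: +2 =142
r33=100001 pc2: +4 =146
r34=100010 pc2: +4 =150
r35=100011 pc3: +8 =158
r36=100100 pc2: +4 =162
r37=100101 pc3: +8 =170
r38=100110 pc3: +8 =178
r39=100111 pc4: +16 =194
r40=101000 pc2: +4 =198

Answer: 198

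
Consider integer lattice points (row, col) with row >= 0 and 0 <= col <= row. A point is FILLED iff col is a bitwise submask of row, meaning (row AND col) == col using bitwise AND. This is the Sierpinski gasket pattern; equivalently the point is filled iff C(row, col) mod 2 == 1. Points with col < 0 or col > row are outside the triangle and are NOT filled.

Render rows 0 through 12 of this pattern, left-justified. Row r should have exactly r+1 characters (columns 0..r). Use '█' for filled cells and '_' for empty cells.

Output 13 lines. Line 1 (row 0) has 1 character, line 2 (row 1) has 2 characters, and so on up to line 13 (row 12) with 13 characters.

r0=0: █
r1=1: ██
r2=10: █_█
r3=11: ████
r4=100: █___█
r5=101: ██__██
r6=110: █_█_█_█
r7=111: ████████
r8=1000: █_______█
r9=1001: ██______██
r10=1010: █_█_____█_█
r11=1011: ████____████
r12=1100: █___█___█___█

Answer: █
██
█_█
████
█___█
██__██
█_█_█_█
████████
█_______█
██______██
█_█_____█_█
████____████
█___█___█___█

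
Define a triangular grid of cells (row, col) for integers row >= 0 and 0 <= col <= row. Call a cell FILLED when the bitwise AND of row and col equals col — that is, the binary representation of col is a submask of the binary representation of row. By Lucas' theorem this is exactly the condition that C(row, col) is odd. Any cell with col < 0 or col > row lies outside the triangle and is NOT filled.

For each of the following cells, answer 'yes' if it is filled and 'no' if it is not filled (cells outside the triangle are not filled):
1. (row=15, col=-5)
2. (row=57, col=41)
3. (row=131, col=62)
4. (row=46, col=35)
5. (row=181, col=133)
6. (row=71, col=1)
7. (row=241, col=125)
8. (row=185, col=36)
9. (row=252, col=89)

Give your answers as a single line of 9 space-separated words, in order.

Answer: no yes no no yes yes no no no

Derivation:
(15,-5): col outside [0, 15] -> not filled
(57,41): row=0b111001, col=0b101001, row AND col = 0b101001 = 41; 41 == 41 -> filled
(131,62): row=0b10000011, col=0b111110, row AND col = 0b10 = 2; 2 != 62 -> empty
(46,35): row=0b101110, col=0b100011, row AND col = 0b100010 = 34; 34 != 35 -> empty
(181,133): row=0b10110101, col=0b10000101, row AND col = 0b10000101 = 133; 133 == 133 -> filled
(71,1): row=0b1000111, col=0b1, row AND col = 0b1 = 1; 1 == 1 -> filled
(241,125): row=0b11110001, col=0b1111101, row AND col = 0b1110001 = 113; 113 != 125 -> empty
(185,36): row=0b10111001, col=0b100100, row AND col = 0b100000 = 32; 32 != 36 -> empty
(252,89): row=0b11111100, col=0b1011001, row AND col = 0b1011000 = 88; 88 != 89 -> empty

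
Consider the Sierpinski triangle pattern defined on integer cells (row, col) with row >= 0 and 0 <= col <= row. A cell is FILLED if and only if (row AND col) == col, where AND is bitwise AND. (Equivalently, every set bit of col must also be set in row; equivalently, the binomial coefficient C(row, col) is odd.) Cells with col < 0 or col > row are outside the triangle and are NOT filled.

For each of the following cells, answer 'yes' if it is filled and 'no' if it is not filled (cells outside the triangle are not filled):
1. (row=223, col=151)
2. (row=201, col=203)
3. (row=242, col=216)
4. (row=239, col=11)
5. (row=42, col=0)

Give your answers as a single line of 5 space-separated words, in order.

(223,151): row=0b11011111, col=0b10010111, row AND col = 0b10010111 = 151; 151 == 151 -> filled
(201,203): col outside [0, 201] -> not filled
(242,216): row=0b11110010, col=0b11011000, row AND col = 0b11010000 = 208; 208 != 216 -> empty
(239,11): row=0b11101111, col=0b1011, row AND col = 0b1011 = 11; 11 == 11 -> filled
(42,0): row=0b101010, col=0b0, row AND col = 0b0 = 0; 0 == 0 -> filled

Answer: yes no no yes yes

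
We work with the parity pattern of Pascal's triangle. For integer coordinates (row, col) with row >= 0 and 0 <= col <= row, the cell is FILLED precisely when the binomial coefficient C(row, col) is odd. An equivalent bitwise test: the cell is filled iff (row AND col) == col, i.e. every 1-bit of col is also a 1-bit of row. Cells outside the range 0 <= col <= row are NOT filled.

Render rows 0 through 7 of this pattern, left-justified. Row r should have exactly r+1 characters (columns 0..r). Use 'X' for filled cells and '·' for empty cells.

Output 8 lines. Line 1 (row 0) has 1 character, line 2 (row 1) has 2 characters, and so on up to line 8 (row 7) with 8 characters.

Answer: X
XX
X·X
XXXX
X···X
XX··XX
X·X·X·X
XXXXXXXX

Derivation:
r0=0: X
r1=1: XX
r2=10: X·X
r3=11: XXXX
r4=100: X···X
r5=101: XX··XX
r6=110: X·X·X·X
r7=111: XXXXXXXX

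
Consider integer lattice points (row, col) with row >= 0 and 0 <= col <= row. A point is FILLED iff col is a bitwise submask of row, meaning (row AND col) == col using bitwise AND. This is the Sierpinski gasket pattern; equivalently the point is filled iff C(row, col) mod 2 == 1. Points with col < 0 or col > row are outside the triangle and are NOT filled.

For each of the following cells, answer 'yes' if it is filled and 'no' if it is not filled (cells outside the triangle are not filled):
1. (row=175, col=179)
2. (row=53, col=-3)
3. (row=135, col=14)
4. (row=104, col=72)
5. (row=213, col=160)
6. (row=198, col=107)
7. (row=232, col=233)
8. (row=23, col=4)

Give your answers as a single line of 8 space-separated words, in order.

(175,179): col outside [0, 175] -> not filled
(53,-3): col outside [0, 53] -> not filled
(135,14): row=0b10000111, col=0b1110, row AND col = 0b110 = 6; 6 != 14 -> empty
(104,72): row=0b1101000, col=0b1001000, row AND col = 0b1001000 = 72; 72 == 72 -> filled
(213,160): row=0b11010101, col=0b10100000, row AND col = 0b10000000 = 128; 128 != 160 -> empty
(198,107): row=0b11000110, col=0b1101011, row AND col = 0b1000010 = 66; 66 != 107 -> empty
(232,233): col outside [0, 232] -> not filled
(23,4): row=0b10111, col=0b100, row AND col = 0b100 = 4; 4 == 4 -> filled

Answer: no no no yes no no no yes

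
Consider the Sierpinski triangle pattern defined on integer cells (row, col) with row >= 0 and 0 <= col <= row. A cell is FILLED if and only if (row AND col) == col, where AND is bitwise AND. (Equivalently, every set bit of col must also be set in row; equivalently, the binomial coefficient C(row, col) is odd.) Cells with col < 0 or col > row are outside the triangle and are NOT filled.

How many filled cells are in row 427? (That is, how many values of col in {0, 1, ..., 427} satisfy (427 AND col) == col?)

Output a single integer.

427 in binary = 110101011
popcount(427) = number of 1-bits in 110101011 = 6
A col c satisfies (427 AND c) == c iff every set bit of c is also set in 427; each of the 6 set bits of 427 can independently be on or off in c.
count = 2^6 = 64

Answer: 64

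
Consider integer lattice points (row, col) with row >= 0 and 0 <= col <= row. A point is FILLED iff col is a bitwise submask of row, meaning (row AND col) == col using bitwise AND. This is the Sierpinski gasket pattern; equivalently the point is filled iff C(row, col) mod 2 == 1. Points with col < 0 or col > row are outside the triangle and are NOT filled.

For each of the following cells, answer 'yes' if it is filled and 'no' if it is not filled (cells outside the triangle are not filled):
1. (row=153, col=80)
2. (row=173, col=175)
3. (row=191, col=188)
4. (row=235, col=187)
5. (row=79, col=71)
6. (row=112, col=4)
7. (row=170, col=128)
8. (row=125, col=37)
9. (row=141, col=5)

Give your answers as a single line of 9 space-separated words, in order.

(153,80): row=0b10011001, col=0b1010000, row AND col = 0b10000 = 16; 16 != 80 -> empty
(173,175): col outside [0, 173] -> not filled
(191,188): row=0b10111111, col=0b10111100, row AND col = 0b10111100 = 188; 188 == 188 -> filled
(235,187): row=0b11101011, col=0b10111011, row AND col = 0b10101011 = 171; 171 != 187 -> empty
(79,71): row=0b1001111, col=0b1000111, row AND col = 0b1000111 = 71; 71 == 71 -> filled
(112,4): row=0b1110000, col=0b100, row AND col = 0b0 = 0; 0 != 4 -> empty
(170,128): row=0b10101010, col=0b10000000, row AND col = 0b10000000 = 128; 128 == 128 -> filled
(125,37): row=0b1111101, col=0b100101, row AND col = 0b100101 = 37; 37 == 37 -> filled
(141,5): row=0b10001101, col=0b101, row AND col = 0b101 = 5; 5 == 5 -> filled

Answer: no no yes no yes no yes yes yes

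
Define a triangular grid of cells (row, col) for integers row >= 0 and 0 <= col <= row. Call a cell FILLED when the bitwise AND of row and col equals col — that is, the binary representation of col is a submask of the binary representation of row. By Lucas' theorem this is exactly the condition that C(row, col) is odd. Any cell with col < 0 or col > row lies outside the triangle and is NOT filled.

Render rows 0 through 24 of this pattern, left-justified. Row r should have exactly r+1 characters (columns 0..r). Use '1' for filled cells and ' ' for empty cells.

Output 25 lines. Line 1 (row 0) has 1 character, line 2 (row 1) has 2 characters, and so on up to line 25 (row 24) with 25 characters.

r0=0: 1
r1=1: 11
r2=10: 1 1
r3=11: 1111
r4=100: 1   1
r5=101: 11  11
r6=110: 1 1 1 1
r7=111: 11111111
r8=1000: 1       1
r9=1001: 11      11
r10=1010: 1 1     1 1
r11=1011: 1111    1111
r12=1100: 1   1   1   1
r13=1101: 11  11  11  11
r14=1110: 1 1 1 1 1 1 1 1
r15=1111: 1111111111111111
r16=10000: 1               1
r17=10001: 11              11
r18=10010: 1 1             1 1
r19=10011: 1111            1111
r20=10100: 1   1           1   1
r21=10101: 11  11          11  11
r22=10110: 1 1 1 1         1 1 1 1
r23=10111: 11111111        11111111
r24=11000: 1       1       1       1

Answer: 1
11
1 1
1111
1   1
11  11
1 1 1 1
11111111
1       1
11      11
1 1     1 1
1111    1111
1   1   1   1
11  11  11  11
1 1 1 1 1 1 1 1
1111111111111111
1               1
11              11
1 1             1 1
1111            1111
1   1           1   1
11  11          11  11
1 1 1 1         1 1 1 1
11111111        11111111
1       1       1       1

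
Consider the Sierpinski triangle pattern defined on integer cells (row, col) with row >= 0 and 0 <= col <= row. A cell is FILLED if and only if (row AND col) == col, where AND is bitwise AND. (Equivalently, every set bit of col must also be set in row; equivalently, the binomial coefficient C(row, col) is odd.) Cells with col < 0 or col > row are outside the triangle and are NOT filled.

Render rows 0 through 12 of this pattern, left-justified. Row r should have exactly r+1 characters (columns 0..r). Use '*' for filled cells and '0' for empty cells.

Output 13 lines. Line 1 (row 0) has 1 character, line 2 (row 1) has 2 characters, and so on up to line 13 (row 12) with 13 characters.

r0=0: *
r1=1: **
r2=10: *0*
r3=11: ****
r4=100: *000*
r5=101: **00**
r6=110: *0*0*0*
r7=111: ********
r8=1000: *0000000*
r9=1001: **000000**
r10=1010: *0*00000*0*
r11=1011: ****0000****
r12=1100: *000*000*000*

Answer: *
**
*0*
****
*000*
**00**
*0*0*0*
********
*0000000*
**000000**
*0*00000*0*
****0000****
*000*000*000*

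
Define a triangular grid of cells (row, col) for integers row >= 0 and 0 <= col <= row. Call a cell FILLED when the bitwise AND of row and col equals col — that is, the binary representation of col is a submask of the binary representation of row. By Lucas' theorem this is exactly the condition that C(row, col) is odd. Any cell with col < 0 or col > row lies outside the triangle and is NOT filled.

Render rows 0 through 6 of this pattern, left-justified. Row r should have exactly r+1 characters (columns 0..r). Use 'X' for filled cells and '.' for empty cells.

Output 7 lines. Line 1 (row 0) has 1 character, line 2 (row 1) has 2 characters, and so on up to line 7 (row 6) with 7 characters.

r0=0: X
r1=1: XX
r2=10: X.X
r3=11: XXXX
r4=100: X...X
r5=101: XX..XX
r6=110: X.X.X.X

Answer: X
XX
X.X
XXXX
X...X
XX..XX
X.X.X.X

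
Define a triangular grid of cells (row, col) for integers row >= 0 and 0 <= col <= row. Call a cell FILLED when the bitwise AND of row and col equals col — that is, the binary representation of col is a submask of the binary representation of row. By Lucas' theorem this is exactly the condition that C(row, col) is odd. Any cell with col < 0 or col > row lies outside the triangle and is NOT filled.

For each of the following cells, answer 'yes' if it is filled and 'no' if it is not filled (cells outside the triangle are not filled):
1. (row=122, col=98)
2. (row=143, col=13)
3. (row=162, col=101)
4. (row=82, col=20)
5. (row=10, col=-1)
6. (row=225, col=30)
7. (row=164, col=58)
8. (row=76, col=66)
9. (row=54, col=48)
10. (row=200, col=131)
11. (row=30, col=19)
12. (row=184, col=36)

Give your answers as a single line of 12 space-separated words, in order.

Answer: yes yes no no no no no no yes no no no

Derivation:
(122,98): row=0b1111010, col=0b1100010, row AND col = 0b1100010 = 98; 98 == 98 -> filled
(143,13): row=0b10001111, col=0b1101, row AND col = 0b1101 = 13; 13 == 13 -> filled
(162,101): row=0b10100010, col=0b1100101, row AND col = 0b100000 = 32; 32 != 101 -> empty
(82,20): row=0b1010010, col=0b10100, row AND col = 0b10000 = 16; 16 != 20 -> empty
(10,-1): col outside [0, 10] -> not filled
(225,30): row=0b11100001, col=0b11110, row AND col = 0b0 = 0; 0 != 30 -> empty
(164,58): row=0b10100100, col=0b111010, row AND col = 0b100000 = 32; 32 != 58 -> empty
(76,66): row=0b1001100, col=0b1000010, row AND col = 0b1000000 = 64; 64 != 66 -> empty
(54,48): row=0b110110, col=0b110000, row AND col = 0b110000 = 48; 48 == 48 -> filled
(200,131): row=0b11001000, col=0b10000011, row AND col = 0b10000000 = 128; 128 != 131 -> empty
(30,19): row=0b11110, col=0b10011, row AND col = 0b10010 = 18; 18 != 19 -> empty
(184,36): row=0b10111000, col=0b100100, row AND col = 0b100000 = 32; 32 != 36 -> empty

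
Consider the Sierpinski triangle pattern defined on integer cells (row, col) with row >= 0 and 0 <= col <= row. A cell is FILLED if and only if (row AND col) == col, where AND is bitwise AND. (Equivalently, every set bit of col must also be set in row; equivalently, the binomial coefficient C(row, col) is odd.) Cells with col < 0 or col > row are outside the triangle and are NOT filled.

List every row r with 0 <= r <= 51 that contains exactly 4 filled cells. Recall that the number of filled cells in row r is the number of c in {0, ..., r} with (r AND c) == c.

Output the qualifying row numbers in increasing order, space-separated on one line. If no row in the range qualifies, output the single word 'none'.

Answer: 3 5 6 9 10 12 17 18 20 24 33 34 36 40 48

Derivation:
Row r has 2^popcount(r) filled cells, so we need popcount(r) = log2(4) = 2.
Scan r = 0..51 and keep those with exactly 2 one-bits:
r=0=0 popcount=0 -> skip
r=1=1 popcount=1 -> skip
r=2=10 popcount=1 -> skip
r=3=11 popcount=2 -> KEEP
r=4=100 popcount=1 -> skip
r=5=101 popcount=2 -> KEEP
r=6=110 popcount=2 -> KEEP
r=7=111 popcount=3 -> skip
r=8=1000 popcount=1 -> skip
r=9=1001 popcount=2 -> KEEP
r=10=1010 popcount=2 -> KEEP
r=11=1011 popcount=3 -> skip
r=12=1100 popcount=2 -> KEEP
r=13=1101 popcount=3 -> skip
r=14=1110 popcount=3 -> skip
r=15=1111 popcount=4 -> skip
r=16=10000 popcount=1 -> skip
r=17=10001 popcount=2 -> KEEP
r=18=10010 popcount=2 -> KEEP
r=19=10011 popcount=3 -> skip
r=20=10100 popcount=2 -> KEEP
r=21=10101 popcount=3 -> skip
r=22=10110 popcount=3 -> skip
r=23=10111 popcount=4 -> skip
r=24=11000 popcount=2 -> KEEP
r=25=11001 popcount=3 -> skip
r=26=11010 popcount=3 -> skip
r=27=11011 popcount=4 -> skip
r=28=11100 popcount=3 -> skip
r=29=11101 popcount=4 -> skip
r=30=11110 popcount=4 -> skip
r=31=11111 popcount=5 -> skip
r=32=100000 popcount=1 -> skip
r=33=100001 popcount=2 -> KEEP
r=34=100010 popcount=2 -> KEEP
r=35=100011 popcount=3 -> skip
r=36=100100 popcount=2 -> KEEP
r=37=100101 popcount=3 -> skip
r=38=100110 popcount=3 -> skip
r=39=100111 popcount=4 -> skip
r=40=101000 popcount=2 -> KEEP
r=41=101001 popcount=3 -> skip
r=42=101010 popcount=3 -> skip
r=43=101011 popcount=4 -> skip
r=44=101100 popcount=3 -> skip
r=45=101101 popcount=4 -> skip
r=46=101110 popcount=4 -> skip
r=47=101111 popcount=5 -> skip
r=48=110000 popcount=2 -> KEEP
r=49=110001 popcount=3 -> skip
r=50=110010 popcount=3 -> skip
r=51=110011 popcount=4 -> skip
Kept rows: 3 5 6 9 10 12 17 18 20 24 33 34 36 40 48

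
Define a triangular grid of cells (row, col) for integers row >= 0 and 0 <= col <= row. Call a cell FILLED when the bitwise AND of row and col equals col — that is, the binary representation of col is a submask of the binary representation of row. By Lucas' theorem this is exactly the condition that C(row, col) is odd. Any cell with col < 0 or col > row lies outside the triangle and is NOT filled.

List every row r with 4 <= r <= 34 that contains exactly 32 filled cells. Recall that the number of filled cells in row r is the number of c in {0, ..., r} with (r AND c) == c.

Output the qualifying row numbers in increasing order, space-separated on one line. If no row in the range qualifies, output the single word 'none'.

Answer: 31

Derivation:
Row r has 2^popcount(r) filled cells, so we need popcount(r) = log2(32) = 5.
Scan r = 4..34 and keep those with exactly 5 one-bits:
r=4=100 popcount=1 -> skip
r=5=101 popcount=2 -> skip
r=6=110 popcount=2 -> skip
r=7=111 popcount=3 -> skip
r=8=1000 popcount=1 -> skip
r=9=1001 popcount=2 -> skip
r=10=1010 popcount=2 -> skip
r=11=1011 popcount=3 -> skip
r=12=1100 popcount=2 -> skip
r=13=1101 popcount=3 -> skip
r=14=1110 popcount=3 -> skip
r=15=1111 popcount=4 -> skip
r=16=10000 popcount=1 -> skip
r=17=10001 popcount=2 -> skip
r=18=10010 popcount=2 -> skip
r=19=10011 popcount=3 -> skip
r=20=10100 popcount=2 -> skip
r=21=10101 popcount=3 -> skip
r=22=10110 popcount=3 -> skip
r=23=10111 popcount=4 -> skip
r=24=11000 popcount=2 -> skip
r=25=11001 popcount=3 -> skip
r=26=11010 popcount=3 -> skip
r=27=11011 popcount=4 -> skip
r=28=11100 popcount=3 -> skip
r=29=11101 popcount=4 -> skip
r=30=11110 popcount=4 -> skip
r=31=11111 popcount=5 -> KEEP
r=32=100000 popcount=1 -> skip
r=33=100001 popcount=2 -> skip
r=34=100010 popcount=2 -> skip
Kept rows: 31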